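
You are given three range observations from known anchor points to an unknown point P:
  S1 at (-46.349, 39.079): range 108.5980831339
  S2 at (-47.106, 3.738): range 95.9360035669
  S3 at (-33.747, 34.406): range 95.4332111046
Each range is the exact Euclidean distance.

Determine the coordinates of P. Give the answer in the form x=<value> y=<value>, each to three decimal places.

x=46.511 y=-17.229

eq1: (x + 46.349)² + (y − 39.079)² = 108.5980831339²
eq2: (x + 47.106)² + (y − 3.738)² = 95.9360035669²
eq3: (x + 33.747)² + (y − 34.406)² = 95.4332111046²
eq3−eq1, eq3−eq2 (x²,y² cancel):
  -25.204·x + 9.346·y = -1333.280682
  -26.718·x − 61.336·y = -185.903964
det = -25.204·-61.336 − 9.346·-26.718 = 1795.618972
x = (-1333.280682·-61.336 − 9.346·-185.903964) / 1795.618972 = 46.510737
y = (-25.204·-185.903964 − -1333.280682·-26.718) / 1795.618972 = -17.229195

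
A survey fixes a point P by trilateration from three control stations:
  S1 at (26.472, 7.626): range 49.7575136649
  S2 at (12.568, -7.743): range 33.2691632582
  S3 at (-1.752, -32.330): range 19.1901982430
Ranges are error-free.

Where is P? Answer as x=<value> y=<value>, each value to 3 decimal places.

x=15.424 y=-40.889

eq1: (x − 26.472)² + (y − 7.626)² = 49.7575136649²
eq2: (x − 12.568)² + (y + 7.743)² = 33.2691632582²
eq3: (x + 1.752)² + (y + 32.330)² = 19.1901982430²
eq1−eq2, eq1−eq3 (x²,y² cancel):
  -27.808·x − 30.738·y = 827.958955
  -56.448·x − 79.912·y = 2396.922202
det = -27.808·-79.912 − -30.738·-56.448 = 487.094272
x = (827.958955·-79.912 − -30.738·2396.922202) / 487.094272 = 15.423582
y = (-27.808·2396.922202 − 827.958955·-56.448) / 487.094272 = -40.889386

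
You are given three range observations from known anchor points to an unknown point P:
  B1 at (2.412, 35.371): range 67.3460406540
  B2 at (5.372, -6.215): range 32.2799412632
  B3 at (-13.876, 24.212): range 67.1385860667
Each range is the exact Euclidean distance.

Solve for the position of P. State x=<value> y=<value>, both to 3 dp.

eq1: (x − 2.412)² + (y − 35.371)² = 67.3460406540²
eq2: (x − 5.372)² + (y + 6.215)² = 32.2799412632²
eq3: (x + 13.876)² + (y − 24.212)² = 67.1385860667²
eq1−eq3, eq1−eq2 (x²,y² cancel):
  -32.576·x − 22.318·y = -450.261612
  5.920·x − 83.172·y = 2304.053808
det = -32.576·-83.172 − -22.318·5.920 = 2841.533632
x = (-450.261612·-83.172 − -22.318·2304.053808) / 2841.533632 = 31.275728
y = (-32.576·2304.053808 − -450.261612·5.920) / 2841.533632 = -25.476140

x=31.276 y=-25.476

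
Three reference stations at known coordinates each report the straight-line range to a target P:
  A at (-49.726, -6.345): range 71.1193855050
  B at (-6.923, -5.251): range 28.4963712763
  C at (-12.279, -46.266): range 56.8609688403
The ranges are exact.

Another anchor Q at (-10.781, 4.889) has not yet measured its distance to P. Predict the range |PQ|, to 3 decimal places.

32.325

eq1: (x + 49.726)² + (y + 6.345)² = 71.1193855050²
eq2: (x + 6.923)² + (y + 5.251)² = 28.4963712763²
eq3: (x + 12.279)² + (y + 46.266)² = 56.8609688403²
eq3−eq1, eq3−eq2 (x²,y² cancel):
  -74.894·x + 79.842·y = -1603.179713
  10.712·x + 82.030·y = 205.310935
det = -74.894·82.030 − 79.842·10.712 = -6998.822324
x = (-1603.179713·82.030 − 79.842·205.310935) / -6998.822324 = 21.132308
y = (-74.894·205.310935 − -1603.179713·10.712) / -6998.822324 = -0.256715
|P − Q| = √((21.132308 − -10.781)² + (-0.256715 − 4.889)²) = 32.325495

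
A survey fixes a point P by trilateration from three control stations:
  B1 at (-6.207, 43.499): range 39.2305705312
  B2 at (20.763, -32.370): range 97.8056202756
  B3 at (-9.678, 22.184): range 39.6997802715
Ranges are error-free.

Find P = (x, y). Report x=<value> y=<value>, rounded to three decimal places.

eq1: (x + 6.207)² + (y − 43.499)² = 39.2305705312²
eq2: (x − 20.763)² + (y + 32.370)² = 97.8056202756²
eq3: (x + 9.678)² + (y − 22.184)² = 39.6997802715²
eq1−eq2, eq1−eq3 (x²,y² cancel):
  53.940·x − 151.738·y = -8478.672474
  -6.942·x − 42.630·y = -1381.931199
det = 53.940·-42.630 − -151.738·-6.942 = -3352.827396
x = (-8478.672474·-42.630 − -151.738·-1381.931199) / -3352.827396 = -45.261600
y = (53.940·-1381.931199 − -8478.672474·-6.942) / -3352.827396 = 39.787408

x=-45.262 y=39.787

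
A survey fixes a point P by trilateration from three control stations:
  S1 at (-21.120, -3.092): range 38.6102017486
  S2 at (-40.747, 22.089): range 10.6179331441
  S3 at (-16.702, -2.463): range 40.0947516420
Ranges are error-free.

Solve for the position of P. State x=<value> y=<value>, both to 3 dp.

x=-37.094 y=32.059

eq1: (x + 21.120)² + (y + 3.092)² = 38.6102017486²
eq2: (x + 40.747)² + (y − 22.089)² = 10.6179331441²
eq3: (x + 16.702)² + (y + 2.463)² = 40.0947516420²
eq2−eq3, eq2−eq1 (x²,y² cancel):
  48.090·x − 49.104·y = -3358.067362
  39.254·x − 50.362·y = -3070.634241
det = 48.090·-50.362 − -49.104·39.254 = -494.380164
x = (-3358.067362·-50.362 − -49.104·-3070.634241) / -494.380164 = -37.094054
y = (48.090·-3070.634241 − -3358.067362·39.254) / -494.380164 = 32.058779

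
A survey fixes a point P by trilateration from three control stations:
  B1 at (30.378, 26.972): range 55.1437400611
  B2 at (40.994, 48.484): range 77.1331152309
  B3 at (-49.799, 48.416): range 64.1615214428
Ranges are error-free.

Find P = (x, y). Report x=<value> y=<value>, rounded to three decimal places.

eq1: (x − 30.378)² + (y − 26.972)² = 55.1437400611²
eq2: (x − 40.994)² + (y − 48.484)² = 77.1331152309²
eq3: (x + 49.799)² + (y − 48.416)² = 64.1615214428²
eq3−eq2, eq3−eq1 (x²,y² cancel):
  181.586·x + 0.136·y = -2625.659796
  160.354·x − 42.888·y = -2097.869023
det = 181.586·-42.888 − 0.136·160.354 = -7809.668512
x = (-2625.659796·-42.888 − 0.136·-2097.869023) / -7809.668512 = -14.455749
y = (181.586·-2097.869023 − -2625.659796·160.354) / -7809.668512 = -5.133561

x=-14.456 y=-5.134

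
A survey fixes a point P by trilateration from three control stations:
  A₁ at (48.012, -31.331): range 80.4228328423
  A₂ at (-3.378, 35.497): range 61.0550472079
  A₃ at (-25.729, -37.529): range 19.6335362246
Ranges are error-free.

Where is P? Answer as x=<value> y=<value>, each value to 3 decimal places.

eq1: (x − 48.012)² + (y + 31.331)² = 80.4228328423²
eq2: (x + 3.378)² + (y − 35.497)² = 61.0550472079²
eq3: (x + 25.729)² + (y + 37.529)² = 19.6335362246²
eq3−eq2, eq3−eq1 (x²,y² cancel):
  44.702·x + 146.052·y = -4141.202434
  147.482·x + 12.396·y = -4865.979875
det = 44.702·12.396 − 146.052·147.482 = -20985.915072
x = (-4141.202434·12.396 − 146.052·-4865.979875) / -20985.915072 = -31.418775
y = (44.702·-4865.979875 − -4141.202434·147.482) / -20985.915072 = -18.737986

x=-31.419 y=-18.738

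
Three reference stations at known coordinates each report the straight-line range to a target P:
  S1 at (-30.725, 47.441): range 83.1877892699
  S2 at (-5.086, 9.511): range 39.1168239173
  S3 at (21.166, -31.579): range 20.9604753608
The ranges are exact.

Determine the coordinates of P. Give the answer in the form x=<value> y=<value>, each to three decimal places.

eq1: (x + 30.725)² + (y − 47.441)² = 83.1877892699²
eq2: (x + 5.086)² + (y − 9.511)² = 39.1168239173²
eq3: (x − 21.166)² + (y + 31.579)² = 20.9604753608²
eq1−eq2, eq1−eq3 (x²,y² cancel):
  51.278·x − 75.860·y = 2311.734781
  103.782·x − 158.040·y = 4731.425447
det = 51.278·-158.040 − -75.860·103.782 = -231.072600
x = (2311.734781·-158.040 − -75.860·4731.425447) / -231.072600 = 27.786204
y = (51.278·4731.425447 − 2311.734781·103.782) / -231.072600 = -11.691455

x=27.786 y=-11.691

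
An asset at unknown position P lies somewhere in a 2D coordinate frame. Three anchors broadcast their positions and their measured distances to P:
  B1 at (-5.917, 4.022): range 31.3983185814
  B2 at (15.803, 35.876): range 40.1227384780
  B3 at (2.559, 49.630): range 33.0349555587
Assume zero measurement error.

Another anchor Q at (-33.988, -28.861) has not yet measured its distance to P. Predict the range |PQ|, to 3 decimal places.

eq1: (x + 5.917)² + (y − 4.022)² = 31.3983185814²
eq2: (x − 15.803)² + (y − 35.876)² = 40.1227384780²
eq3: (x − 2.559)² + (y − 49.630)² = 33.0349555587²
eq1−eq2, eq1−eq3 (x²,y² cancel):
  43.440·x + 63.708·y = 861.655079
  16.952·x + 91.216·y = 2313.044129
det = 43.440·91.216 − 63.708·16.952 = 2882.445024
x = (861.655079·91.216 − 63.708·2313.044129) / 2882.445024 = -23.855680
y = (43.440·2313.044129 − 861.655079·16.952) / 2882.445024 = 29.791326
|P − Q| = √((-23.855680 − -33.988)² + (29.791326 − -28.861)²) = 59.521083

59.521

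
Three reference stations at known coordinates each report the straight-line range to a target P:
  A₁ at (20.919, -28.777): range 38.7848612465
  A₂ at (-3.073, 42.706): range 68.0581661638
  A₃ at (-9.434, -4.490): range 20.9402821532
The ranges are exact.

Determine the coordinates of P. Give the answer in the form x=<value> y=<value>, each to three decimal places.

x=-17.545 y=-23.796

eq1: (x − 20.919)² + (y + 28.777)² = 38.7848612465²
eq2: (x + 3.073)² + (y − 42.706)² = 68.0581661638²
eq3: (x + 9.434)² + (y + 4.490)² = 20.9402821532²
eq1−eq3, eq1−eq2 (x²,y² cancel):
  -60.706·x + 48.574·y = -90.789789
  -47.984·x + 142.966·y = -2560.123045
det = -60.706·142.966 − 48.574·-47.984 = -6348.119180
x = (-90.789789·142.966 − 48.574·-2560.123045) / -6348.119180 = -17.544655
y = (-60.706·-2560.123045 − -90.789789·-47.984) / -6348.119180 = -23.795768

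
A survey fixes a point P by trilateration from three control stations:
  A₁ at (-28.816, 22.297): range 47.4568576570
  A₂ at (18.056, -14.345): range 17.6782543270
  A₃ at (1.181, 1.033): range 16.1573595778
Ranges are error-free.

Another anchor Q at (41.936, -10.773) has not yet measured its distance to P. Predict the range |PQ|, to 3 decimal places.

eq1: (x + 28.816)² + (y − 22.297)² = 47.4568576570²
eq2: (x − 18.056)² + (y + 14.345)² = 17.6782543270²
eq3: (x − 1.181)² + (y − 1.033)² = 16.1573595778²
eq2−eq1, eq2−eq3 (x²,y² cancel):
  -93.744·x + 73.284·y = -1143.912759
  -33.750·x + 30.756·y = -477.875903
det = -93.744·30.756 − 73.284·-33.750 = -409.855464
x = (-1143.912759·30.756 − 73.284·-477.875903) / -409.855464 = 0.394098
y = (-93.744·-477.875903 − -1143.912759·-33.750) / -409.855464 = -15.105186
|P − Q| = √((0.394098 − 41.936)² + (-15.105186 − -10.773)²) = 41.767182

41.767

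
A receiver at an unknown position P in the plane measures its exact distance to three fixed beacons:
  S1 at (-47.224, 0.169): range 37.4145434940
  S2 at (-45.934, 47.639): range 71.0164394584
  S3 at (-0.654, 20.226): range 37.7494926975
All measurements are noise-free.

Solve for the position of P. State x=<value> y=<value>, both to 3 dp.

eq1: (x + 47.224)² + (y − 0.169)² = 37.4145434940²
eq2: (x + 45.934)² + (y − 47.639)² = 71.0164394584²
eq3: (x + 0.654)² + (y − 20.226)² = 37.7494926975²
eq1−eq2, eq1−eq3 (x²,y² cancel):
  2.580·x + 94.940·y = -1494.214668
  93.140·x + 40.114·y = -1845.792079
det = 2.580·40.114 − 94.940·93.140 = -8739.217480
x = (-1494.214668·40.114 − 94.940·-1845.792079) / -8739.217480 = -13.193466
y = (2.580·-1845.792079 − -1494.214668·93.140) / -8739.217480 = -15.379982

x=-13.193 y=-15.380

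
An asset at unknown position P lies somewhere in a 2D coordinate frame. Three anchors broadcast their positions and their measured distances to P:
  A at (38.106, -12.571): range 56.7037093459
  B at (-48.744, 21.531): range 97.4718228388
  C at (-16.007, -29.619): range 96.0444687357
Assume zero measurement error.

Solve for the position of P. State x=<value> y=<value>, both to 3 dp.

x=46.208 y=43.551

eq1: (x − 38.106)² + (y + 12.571)² = 56.7037093459²
eq2: (x + 48.744)² + (y − 21.531)² = 97.4718228388²
eq3: (x + 16.007)² + (y + 29.619)² = 96.0444687357²
eq1−eq3, eq1−eq2 (x²,y² cancel):
  -108.226·x − 34.096·y = -6485.817388
  -173.700·x + 68.204·y = -5055.981374
det = -108.226·68.204 − -34.096·-173.700 = -13303.921304
x = (-6485.817388·68.204 − -34.096·-5055.981374) / -13303.921304 = 46.207988
y = (-108.226·-5055.981374 − -6485.817388·-173.700) / -13303.921304 = 43.550907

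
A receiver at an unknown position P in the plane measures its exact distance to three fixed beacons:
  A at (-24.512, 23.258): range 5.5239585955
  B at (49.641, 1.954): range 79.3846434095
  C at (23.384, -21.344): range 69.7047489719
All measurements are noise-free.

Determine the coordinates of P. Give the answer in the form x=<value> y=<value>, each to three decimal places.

x=-25.084 y=28.752

eq1: (x + 24.512)² + (y − 23.258)² = 5.5239585955²
eq2: (x − 49.641)² + (y − 1.954)² = 79.3846434095²
eq3: (x − 23.384)² + (y + 21.344)² = 69.7047489719²
eq3−eq2, eq3−eq1 (x²,y² cancel):
  52.514·x + 46.596·y = 22.499625
  -95.792·x + 89.204·y = 4967.632827
det = 52.514·89.204 − 46.596·-95.792 = 9147.982888
x = (22.499625·89.204 − 46.596·4967.632827) / 9147.982888 = -25.083646
y = (52.514·4967.632827 − 22.499625·-95.792) / 9147.982888 = 28.752301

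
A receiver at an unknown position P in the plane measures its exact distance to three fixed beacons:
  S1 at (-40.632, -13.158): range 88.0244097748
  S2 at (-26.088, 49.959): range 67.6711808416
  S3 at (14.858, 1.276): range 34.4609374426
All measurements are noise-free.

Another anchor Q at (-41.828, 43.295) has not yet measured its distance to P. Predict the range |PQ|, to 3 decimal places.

eq1: (x + 40.632)² + (y + 13.158)² = 88.0244097748²
eq2: (x + 26.088)² + (y − 49.959)² = 67.6711808416²
eq3: (x − 14.858)² + (y − 1.276)² = 34.4609374426²
eq2−eq3, eq2−eq1 (x²,y² cancel):
  81.892·x − 97.366·y = 437.735422
  -29.088·x − 126.234·y = -4521.301037
det = 81.892·-126.234 − -97.366·-29.088 = -13169.736936
x = (437.735422·-126.234 − -97.366·-4521.301037) / -13169.736936 = 37.622474
y = (81.892·-4521.301037 − 437.735422·-29.088) / -13169.736936 = 27.147508
|P − Q| = √((37.622474 − -41.828)² + (27.147508 − 43.295)²) = 81.074776

81.075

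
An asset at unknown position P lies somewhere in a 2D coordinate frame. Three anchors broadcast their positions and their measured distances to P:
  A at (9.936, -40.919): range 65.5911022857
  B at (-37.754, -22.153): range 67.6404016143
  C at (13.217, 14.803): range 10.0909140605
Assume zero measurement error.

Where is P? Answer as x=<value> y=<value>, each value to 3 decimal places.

x=11.068 y=24.662

eq1: (x − 9.936)² + (y + 40.919)² = 65.5911022857²
eq2: (x + 37.754)² + (y + 22.153)² = 67.6404016143²
eq3: (x − 13.217)² + (y − 14.803)² = 10.0909140605²
eq3−eq1, eq3−eq2 (x²,y² cancel):
  -6.562·x − 111.444·y = -2821.095393
  -101.942·x − 73.912·y = -2951.095357
det = -6.562·-73.912 − -111.444·-101.942 = -10875.813704
x = (-2821.095393·-73.912 − -111.444·-2951.095357) / -10875.813704 = 11.067592
y = (-6.562·-2951.095357 − -2821.095393·-101.942) / -10875.813704 = 24.662340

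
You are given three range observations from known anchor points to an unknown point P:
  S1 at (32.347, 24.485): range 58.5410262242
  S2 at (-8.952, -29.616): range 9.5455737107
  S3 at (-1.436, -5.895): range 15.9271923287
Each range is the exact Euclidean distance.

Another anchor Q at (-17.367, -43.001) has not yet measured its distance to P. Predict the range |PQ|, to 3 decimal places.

eq1: (x − 32.347)² + (y − 24.485)² = 58.5410262242²
eq2: (x + 8.952)² + (y + 29.616)² = 9.5455737107²
eq3: (x + 1.436)² + (y + 5.895)² = 15.9271923287²
eq2−eq1, eq2−eq3 (x²,y² cancel):
  82.598·x + 108.202·y = -2647.335900
  15.032·x + 47.442·y = -1082.990117
det = 82.598·47.442 − 108.202·15.032 = 2292.121852
x = (-2647.335900·47.442 − 108.202·-1082.990117) / 2292.121852 = -3.670491
y = (82.598·-1082.990117 − -2647.335900·15.032) / 2292.121852 = -21.664670
|P − Q| = √((-3.670491 − -17.367)² + (-21.664670 − -43.001)²) = 25.354158

25.354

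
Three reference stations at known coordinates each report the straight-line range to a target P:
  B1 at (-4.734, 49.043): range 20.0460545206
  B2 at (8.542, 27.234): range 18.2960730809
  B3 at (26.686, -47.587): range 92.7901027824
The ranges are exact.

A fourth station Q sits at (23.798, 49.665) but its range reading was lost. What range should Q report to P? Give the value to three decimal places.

10.429

eq1: (x + 4.734)² + (y − 49.043)² = 20.0460545206²
eq2: (x − 8.542)² + (y − 27.234)² = 18.2960730809²
eq3: (x − 26.686)² + (y + 47.587)² = 92.7901027824²
eq3−eq1, eq3−eq2 (x²,y² cancel):
  -62.840·x + 193.260·y = 7659.120313
  -36.288·x + 149.642·y = 6113.248239
det = -62.840·149.642 − 193.260·-36.288 = -2390.484400
x = (7659.120313·149.642 − 193.260·6113.248239) / -2390.484400 = 14.775362
y = (-62.840·6113.248239 − 7659.120313·-36.288) / -2390.484400 = 44.435497
|P − Q| = √((14.775362 − 23.798)² + (44.435497 − 49.665)²) = 10.428600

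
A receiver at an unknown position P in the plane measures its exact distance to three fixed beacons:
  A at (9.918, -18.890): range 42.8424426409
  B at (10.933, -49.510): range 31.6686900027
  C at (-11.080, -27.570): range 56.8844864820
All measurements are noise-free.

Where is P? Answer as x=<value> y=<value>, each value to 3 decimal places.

x=42.480 y=-46.733

eq1: (x − 9.918)² + (y + 18.890)² = 42.8424426409²
eq2: (x − 10.933)² + (y + 49.510)² = 31.6686900027²
eq3: (x + 11.080)² + (y + 27.570)² = 56.8844864820²
eq2−eq3, eq2−eq1 (x²,y² cancel):
  -44.026·x + 43.880·y = -3920.838165
  -2.030·x + 61.240·y = -2948.140730
det = -44.026·61.240 − 43.880·-2.030 = -2607.075840
x = (-3920.838165·61.240 − 43.880·-2948.140730) / -2607.075840 = 42.479667
y = (-44.026·-2948.140730 − -3920.838165·-2.030) / -2607.075840 = -46.732642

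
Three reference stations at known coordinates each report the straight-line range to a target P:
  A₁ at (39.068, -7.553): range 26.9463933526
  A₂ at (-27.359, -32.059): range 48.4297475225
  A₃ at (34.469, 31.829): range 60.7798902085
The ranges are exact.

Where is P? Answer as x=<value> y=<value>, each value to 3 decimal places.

eq1: (x − 39.068)² + (y + 7.553)² = 26.9463933526²
eq2: (x + 27.359)² + (y + 32.059)² = 48.4297475225²
eq3: (x − 34.469)² + (y − 31.829)² = 60.7798902085²
eq1−eq2, eq1−eq3 (x²,y² cancel):
  -132.854·x − 49.012·y = -1426.394401
  -9.198·x + 78.764·y = -2350.246170
det = -132.854·78.764 − -49.012·-9.198 = -10914.924832
x = (-1426.394401·78.764 − -49.012·-2350.246170) / -10914.924832 = 20.846575
y = (-132.854·-2350.246170 − -1426.394401·-9.198) / -10914.924832 = -27.404644

x=20.847 y=-27.405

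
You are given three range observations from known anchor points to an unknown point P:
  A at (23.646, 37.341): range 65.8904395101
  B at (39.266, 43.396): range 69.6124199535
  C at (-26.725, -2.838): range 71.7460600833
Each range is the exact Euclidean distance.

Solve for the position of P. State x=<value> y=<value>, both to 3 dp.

eq1: (x − 23.646)² + (y − 37.341)² = 65.8904395101²
eq2: (x − 39.266)² + (y − 43.396)² = 69.6124199535²
eq3: (x + 26.725)² + (y + 2.838)² = 71.7460600833²
eq3−eq1, eq3−eq2 (x²,y² cancel):
  100.742·x + 80.358·y = 2037.150847
  131.982·x + 92.468·y = 3004.359829
det = 100.742·92.468 − 80.358·131.982 = -1290.398300
x = (2037.150847·92.468 − 80.358·3004.359829) / -1290.398300 = 41.113726
y = (100.742·3004.359829 − 2037.150847·131.982) / -1290.398300 = -26.191893

x=41.114 y=-26.192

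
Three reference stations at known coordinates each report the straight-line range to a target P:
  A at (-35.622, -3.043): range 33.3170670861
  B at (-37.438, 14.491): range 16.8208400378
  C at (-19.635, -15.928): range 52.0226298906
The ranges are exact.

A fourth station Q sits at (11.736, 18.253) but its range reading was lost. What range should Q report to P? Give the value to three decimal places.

59.747

eq1: (x + 35.622)² + (y + 3.043)² = 33.3170670861²
eq2: (x + 37.438)² + (y − 14.491)² = 16.8208400378²
eq3: (x + 19.635)² + (y + 15.928)² = 52.0226298906²
eq2−eq1, eq2−eq3 (x²,y² cancel):
  3.632·x − 35.068·y = -1160.492492
  35.606·x − 60.838·y = -3395.771877
det = 3.632·-60.838 − -35.068·35.606 = 1027.667592
x = (-1160.492492·-60.838 − -35.068·-3395.771877) / 1027.667592 = -47.175649
y = (3.632·-3395.771877 − -1160.492492·35.606) / 1027.667592 = 28.206642
|P − Q| = √((-47.175649 − 11.736)² + (28.206642 − 18.253)²) = 59.746610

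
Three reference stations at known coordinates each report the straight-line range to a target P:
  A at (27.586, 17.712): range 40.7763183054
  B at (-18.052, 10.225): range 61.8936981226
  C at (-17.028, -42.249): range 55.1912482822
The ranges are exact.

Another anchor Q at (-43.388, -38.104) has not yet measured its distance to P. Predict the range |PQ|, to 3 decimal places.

79.440

eq1: (x − 27.586)² + (y − 17.712)² = 40.7763183054²
eq2: (x + 18.052)² + (y − 10.225)² = 61.8936981226²
eq3: (x + 17.028)² + (y + 42.249)² = 55.1912482822²
eq2−eq3, eq2−eq1 (x²,y² cancel):
  2.048·x − 104.948·y = 2429.261436
  91.276·x + 14.974·y = 2812.398744
det = 2.048·14.974 − -104.948·91.276 = 9609.900400
x = (2429.261436·14.974 − -104.948·2812.398744) / 9609.900400 = 34.498941
y = (2.048·2812.398744 − 2429.261436·91.276) / 9609.900400 = -22.474060
|P − Q| = √((34.498941 − -43.388)² + (-22.474060 − -38.104)²) = 79.439729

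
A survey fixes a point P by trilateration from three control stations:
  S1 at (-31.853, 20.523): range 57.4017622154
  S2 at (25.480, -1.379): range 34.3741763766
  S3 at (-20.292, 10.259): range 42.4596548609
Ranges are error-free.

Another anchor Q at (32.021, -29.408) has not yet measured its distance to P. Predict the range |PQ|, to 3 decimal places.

30.587

eq1: (x + 31.853)² + (y − 20.523)² = 57.4017622154²
eq2: (x − 25.480)² + (y + 1.379)² = 34.3741763766²
eq3: (x + 20.292)² + (y − 10.259)² = 42.4596548609²
eq2−eq3, eq2−eq1 (x²,y² cancel):
  -91.544·x + 23.276·y = -755.357985
  -114.666·x + 43.804·y = -1328.703207
det = -91.544·43.804 − 23.276·-114.666 = -1341.027560
x = (-755.357985·43.804 − 23.276·-1328.703207) / -1341.027560 = 1.611306
y = (-91.544·-1328.703207 − -755.357985·-114.666) / -1341.027560 = -26.114995
|P − Q| = √((1.611306 − 32.021)² + (-26.114995 − -29.408)²) = 30.587471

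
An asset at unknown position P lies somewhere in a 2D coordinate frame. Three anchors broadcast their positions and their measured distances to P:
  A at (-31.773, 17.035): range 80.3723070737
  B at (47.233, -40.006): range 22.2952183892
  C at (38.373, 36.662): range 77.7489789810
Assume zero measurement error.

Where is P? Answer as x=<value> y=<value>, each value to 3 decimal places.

x=24.938 y=-39.917

eq1: (x + 31.773)² + (y − 17.035)² = 80.3723070737²
eq2: (x − 47.233)² + (y + 40.006)² = 22.2952183892²
eq3: (x − 38.373)² + (y − 36.662)² = 77.7489789810²
eq2−eq1, eq2−eq3 (x²,y² cancel):
  -158.012·x + 114.082·y = -8494.352552
  -17.720·x + 153.336·y = -6562.673922
det = -158.012·153.336 − 114.082·-17.720 = -22207.394992
x = (-8494.352552·153.336 − 114.082·-6562.673922) / -22207.394992 = 24.937958
y = (-158.012·-6562.673922 − -8494.352552·-17.720) / -22207.394992 = -39.917393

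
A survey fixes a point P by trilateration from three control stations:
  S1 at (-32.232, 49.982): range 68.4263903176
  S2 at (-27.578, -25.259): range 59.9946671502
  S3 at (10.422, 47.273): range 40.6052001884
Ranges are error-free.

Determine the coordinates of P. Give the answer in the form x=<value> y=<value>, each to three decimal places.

eq1: (x + 32.232)² + (y − 49.982)² = 68.4263903176²
eq2: (x + 27.578)² + (y + 25.259)² = 59.9946671502²
eq3: (x − 10.422)² + (y − 47.273)² = 40.6052001884²
eq2−eq3, eq2−eq1 (x²,y² cancel):
  76.000·x + 145.064·y = 2895.369252
  -9.308·x + 150.482·y = 1055.728178
det = 76.000·150.482 − 145.064·-9.308 = 12786.887712
x = (2895.369252·150.482 − 145.064·1055.728178) / 12786.887712 = 22.097074
y = (76.000·1055.728178 − 2895.369252·-9.308) / 12786.887712 = 8.382449

x=22.097 y=8.382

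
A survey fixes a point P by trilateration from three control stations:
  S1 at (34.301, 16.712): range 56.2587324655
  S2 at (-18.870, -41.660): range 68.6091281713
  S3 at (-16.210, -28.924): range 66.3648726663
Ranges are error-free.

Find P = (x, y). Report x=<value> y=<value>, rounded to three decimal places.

eq1: (x − 34.301)² + (y − 16.712)² = 56.2587324655²
eq2: (x + 18.870)² + (y + 41.660)² = 68.6091281713²
eq3: (x + 16.210)² + (y + 28.924)² = 66.3648726663²
eq1−eq2, eq1−eq3 (x²,y² cancel):
  -106.342·x − 116.744·y = -906.384535
  -101.022·x − 91.272·y = -1595.739014
det = -106.342·-91.272 − -116.744·-101.022 = -2087.665344
x = (-906.384535·-91.272 − -116.744·-1595.739014) / -2087.665344 = 49.608251
y = (-106.342·-1595.739014 − -906.384535·-101.022) / -2087.665344 = -37.424245

x=49.608 y=-37.424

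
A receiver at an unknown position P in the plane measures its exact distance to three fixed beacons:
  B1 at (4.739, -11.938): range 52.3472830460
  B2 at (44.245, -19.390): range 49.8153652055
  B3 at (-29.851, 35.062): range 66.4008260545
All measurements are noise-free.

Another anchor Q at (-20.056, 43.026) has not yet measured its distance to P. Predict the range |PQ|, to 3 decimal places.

57.928

eq1: (x − 4.739)² + (y + 11.938)² = 52.3472830460²
eq2: (x − 44.245)² + (y + 19.390)² = 49.8153652055²
eq3: (x + 29.851)² + (y − 35.062)² = 66.4008260545²
eq1−eq3, eq1−eq2 (x²,y² cancel):
  -69.180·x + 94.000·y = 286.620422
  79.012·x − 14.904·y = 2427.285592
det = -69.180·-14.904 − 94.000·79.012 = -6396.069280
x = (286.620422·-14.904 − 94.000·2427.285592) / -6396.069280 = 36.340544
y = (-69.180·2427.285592 − 286.620422·79.012) / -6396.069280 = 29.794247
|P − Q| = √((36.340544 − -20.056)² + (29.794247 − 43.026)²) = 57.927968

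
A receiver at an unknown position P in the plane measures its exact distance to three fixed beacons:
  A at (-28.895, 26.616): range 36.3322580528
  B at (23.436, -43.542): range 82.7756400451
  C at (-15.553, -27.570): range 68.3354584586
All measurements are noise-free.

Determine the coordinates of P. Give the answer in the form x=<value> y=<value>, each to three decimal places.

x=5.819 y=37.337

eq1: (x + 28.895)² + (y − 26.616)² = 36.3322580528²
eq2: (x − 23.436)² + (y + 43.542)² = 82.7756400451²
eq3: (x + 15.553)² + (y + 27.570)² = 68.3354584586²
eq2−eq3, eq2−eq1 (x²,y² cancel):
  -77.978·x + 31.944·y = 738.920551
  -104.662·x + 140.316·y = 4629.954231
det = -77.978·140.316 − 31.944·-104.662 = -7598.238120
x = (738.920551·140.316 − 31.944·4629.954231) / -7598.238120 = 5.819360
y = (-77.978·4629.954231 − 738.920551·-104.662) / -7598.238120 = 37.337296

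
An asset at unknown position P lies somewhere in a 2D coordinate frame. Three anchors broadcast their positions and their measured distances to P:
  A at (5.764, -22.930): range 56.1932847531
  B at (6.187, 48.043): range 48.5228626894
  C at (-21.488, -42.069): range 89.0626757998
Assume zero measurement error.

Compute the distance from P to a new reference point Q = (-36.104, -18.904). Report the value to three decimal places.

88.445

eq1: (x − 5.764)² + (y + 22.930)² = 56.1932847531²
eq2: (x − 6.187)² + (y − 48.043)² = 48.5228626894²
eq3: (x + 21.488)² + (y + 42.069)² = 89.0626757998²
eq1−eq2, eq1−eq3 (x²,y² cancel):
  0.846·x + 141.946·y = 2590.617270
  -54.504·x − 38.278·y = -3101.948660
det = 0.846·-38.278 − 141.946·-54.504 = 7704.241596
x = (2590.617270·-38.278 − 141.946·-3101.948660) / 7704.241596 = 44.280226
y = (0.846·-3101.948660 − 2590.617270·-54.504) / 7704.241596 = 17.986813
|P − Q| = √((44.280226 − -36.104)² + (17.986813 − -18.904)²) = 88.445214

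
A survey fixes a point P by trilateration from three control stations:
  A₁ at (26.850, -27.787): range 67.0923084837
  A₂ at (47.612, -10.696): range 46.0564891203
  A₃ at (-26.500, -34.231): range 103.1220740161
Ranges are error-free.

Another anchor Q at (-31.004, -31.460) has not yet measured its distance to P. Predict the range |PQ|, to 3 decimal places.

104.702

eq1: (x − 26.850)² + (y + 27.787)² = 67.0923084837²
eq2: (x − 47.612)² + (y + 10.696)² = 46.0564891203²
eq3: (x + 26.500)² + (y + 34.231)² = 103.1220740161²
eq2−eq1, eq2−eq3 (x²,y² cancel):
  -41.524·x − 34.182·y = -3268.444759
  -148.224·x − 47.070·y = -9020.257558
det = -41.524·-47.070 − -34.182·-148.224 = -3112.058088
x = (-3268.444759·-47.070 − -34.182·-9020.257558) / -3112.058088 = 49.640702
y = (-41.524·-9020.257558 − -3268.444759·-148.224) / -3112.058088 = 35.315787
|P − Q| = √((49.640702 − -31.004)² + (35.315787 − -31.460)²) = 104.702310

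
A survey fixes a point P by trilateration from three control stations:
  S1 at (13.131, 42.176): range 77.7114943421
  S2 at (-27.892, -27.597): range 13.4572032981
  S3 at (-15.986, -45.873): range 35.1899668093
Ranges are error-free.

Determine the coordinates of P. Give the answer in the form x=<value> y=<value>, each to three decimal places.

eq1: (x − 13.131)² + (y − 42.176)² = 77.7114943421²
eq2: (x + 27.892)² + (y + 27.597)² = 13.4572032981²
eq3: (x + 15.986)² + (y + 45.873)² = 35.1899668093²
eq3−eq1, eq3−eq2 (x²,y² cancel):
  58.234·x + 176.098·y = -5209.388777
  -23.812·x + 36.552·y = 236.911191
det = 58.234·36.552 − 176.098·-23.812 = 6321.814744
x = (-5209.388777·36.552 − 176.098·236.911191) / 6321.814744 = -36.719388
y = (58.234·236.911191 − -5209.388777·-23.812) / 6321.814744 = -17.439562

x=-36.719 y=-17.440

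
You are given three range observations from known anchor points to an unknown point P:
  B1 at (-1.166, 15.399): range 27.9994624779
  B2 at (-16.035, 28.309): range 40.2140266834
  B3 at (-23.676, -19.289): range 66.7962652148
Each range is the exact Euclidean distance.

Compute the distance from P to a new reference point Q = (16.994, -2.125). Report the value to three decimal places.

eq1: (x + 1.166)² + (y − 15.399)² = 27.9994624779²
eq2: (x + 16.035)² + (y − 28.309)² = 40.2140266834²
eq3: (x + 23.676)² + (y + 19.289)² = 66.7962652148²
eq1−eq3, eq1−eq2 (x²,y² cancel):
  -45.020·x − 69.376·y = -2983.641408
  -29.738·x + 25.820·y = -13.166094
det = -45.020·25.820 − -69.376·-29.738 = -3225.519888
x = (-2983.641408·25.820 − -69.376·-13.166094) / -3225.519888 = 24.166967
y = (-45.020·-13.166094 − -2983.641408·-29.738) / -3225.519888 = 27.324212
|P − Q| = √((24.166967 − 16.994)² + (27.324212 − -2.125)²) = 30.310189

30.310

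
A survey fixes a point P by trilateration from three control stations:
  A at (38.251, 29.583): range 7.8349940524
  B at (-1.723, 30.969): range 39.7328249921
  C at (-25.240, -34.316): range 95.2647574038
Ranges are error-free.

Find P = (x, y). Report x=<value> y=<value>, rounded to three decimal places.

eq1: (x − 38.251)² + (y − 29.583)² = 7.8349940524²
eq2: (x + 1.723)² + (y − 30.969)² = 39.7328249921²
eq3: (x + 25.240)² + (y + 34.316)² = 95.2647574038²
eq1−eq2, eq1−eq3 (x²,y² cancel):
  -79.948·x + 2.772·y = -2893.555450
  -126.982·x − 127.798·y = -9537.634305
det = -79.948·-127.798 − 2.772·-126.982 = 10569.188608
x = (-2893.555450·-127.798 − 2.772·-9537.634305) / 10569.188608 = 37.489058
y = (-79.948·-9537.634305 − -2893.555450·-126.982) / 10569.188608 = 37.380857

x=37.489 y=37.381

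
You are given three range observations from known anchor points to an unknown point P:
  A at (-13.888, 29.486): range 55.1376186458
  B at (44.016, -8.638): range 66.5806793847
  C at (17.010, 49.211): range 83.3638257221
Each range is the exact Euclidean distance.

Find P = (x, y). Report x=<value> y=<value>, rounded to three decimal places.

x=-20.457 y=-25.259

eq1: (x + 13.888)² + (y − 29.486)² = 55.1376186458²
eq2: (x − 44.016)² + (y + 8.638)² = 66.5806793847²
eq3: (x − 17.010)² + (y − 49.211)² = 83.3638257221²
eq3−eq2, eq3−eq1 (x²,y² cancel):
  54.012·x − 115.698·y = 1817.501251
  -61.796·x − 39.450·y = 2260.608568
det = 54.012·-39.450 − -115.698·-61.796 = -9280.447008
x = (1817.501251·-39.450 − -115.698·2260.608568) / -9280.447008 = -20.456716
y = (54.012·2260.608568 − 1817.501251·-61.796) / -9280.447008 = -25.258945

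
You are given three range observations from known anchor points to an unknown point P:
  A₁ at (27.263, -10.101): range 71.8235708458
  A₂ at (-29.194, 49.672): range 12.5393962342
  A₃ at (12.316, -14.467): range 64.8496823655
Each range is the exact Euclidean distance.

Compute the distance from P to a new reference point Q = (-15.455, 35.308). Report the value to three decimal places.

eq1: (x − 27.263)² + (y + 10.101)² = 71.8235708458²
eq2: (x + 29.194)² + (y − 49.672)² = 12.5393962342²
eq3: (x − 12.316)² + (y + 14.467)² = 64.8496823655²
eq3−eq2, eq3−eq1 (x²,y² cancel):
  -83.020·x + 128.278·y = 7006.864120
  29.894·x + 8.732·y = -468.820601
det = -83.020·8.732 − 128.278·29.894 = -4559.673172
x = (7006.864120·8.732 − 128.278·-468.820601) / -4559.673172 = -26.607895
y = (-83.020·-468.820601 − 7006.864120·29.894) / -4559.673172 = 37.402178
|P − Q| = √((-26.607895 − -15.455)² + (37.402178 − 35.308)²) = 11.347804

11.348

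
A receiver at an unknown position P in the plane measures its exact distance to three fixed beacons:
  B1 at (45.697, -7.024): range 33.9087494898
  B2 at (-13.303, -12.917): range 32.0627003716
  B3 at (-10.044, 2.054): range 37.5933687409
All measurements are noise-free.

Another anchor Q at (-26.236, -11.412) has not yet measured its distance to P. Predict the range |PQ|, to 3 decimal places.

44.789

eq1: (x − 45.697)² + (y + 7.024)² = 33.9087494898²
eq2: (x + 13.303)² + (y + 12.917)² = 32.0627003716²
eq3: (x + 10.044)² + (y − 2.054)² = 37.5933687409²
eq1−eq2, eq1−eq3 (x²,y² cancel):
  -118.000·x − 11.786·y = -1671.947150
  -111.482·x + 18.156·y = -2295.909614
det = -118.000·18.156 − -11.786·-111.482 = -3456.334852
x = (-1671.947150·18.156 − -11.786·-2295.909614) / -3456.334852 = 16.611661
y = (-118.000·-2295.909614 − -1671.947150·-111.482) / -3456.334852 = -24.455189
|P − Q| = √((16.611661 − -26.236)² + (-24.455189 − -11.412)²) = 44.788914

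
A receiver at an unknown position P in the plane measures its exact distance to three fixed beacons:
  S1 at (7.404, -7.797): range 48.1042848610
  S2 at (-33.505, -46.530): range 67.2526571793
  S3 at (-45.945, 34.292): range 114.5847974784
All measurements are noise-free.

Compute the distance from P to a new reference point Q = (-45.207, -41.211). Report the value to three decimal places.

eq1: (x − 7.404)² + (y + 7.797)² = 48.1042848610²
eq2: (x + 33.505)² + (y + 46.530)² = 67.2526571793²
eq3: (x + 45.945)² + (y − 34.292)² = 114.5847974784²
eq3−eq2, eq3−eq1 (x²,y² cancel):
  24.880·x − 161.644·y = 8607.497551
  106.698·x − 84.178·y = 7644.381727
det = 24.880·-84.178 − -161.644·106.698 = 15152.742872
x = (8607.497551·-84.178 − -161.644·7644.381727) / 15152.742872 = 33.730297
y = (24.880·7644.381727 − 8607.497551·106.698) / 15152.742872 = -48.058003
|P − Q| = √((33.730297 − -45.207)² + (-48.058003 − -41.211)²) = 79.233694

79.234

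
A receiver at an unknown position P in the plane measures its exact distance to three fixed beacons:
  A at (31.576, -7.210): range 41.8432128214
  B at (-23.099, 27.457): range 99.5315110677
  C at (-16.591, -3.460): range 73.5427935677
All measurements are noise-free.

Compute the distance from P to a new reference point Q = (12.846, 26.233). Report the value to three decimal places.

eq1: (x − 31.576)² + (y + 7.210)² = 41.8432128214²
eq2: (x + 23.099)² + (y − 27.457)² = 99.5315110677²
eq3: (x + 16.591)² + (y + 3.460)² = 73.5427935677²
eq1−eq2, eq1−eq3 (x²,y² cancel):
  -109.350·x + 69.334·y = -7917.244462
  -96.334·x + 7.500·y = -4419.483022
det = -109.350·7.500 − 69.334·-96.334 = 5859.096556
x = (-7917.244462·7.500 − 69.334·-4419.483022) / 5859.096556 = 42.163685
y = (-109.350·-4419.483022 − -7917.244462·-96.334) / 5859.096556 = -47.691544
|P − Q| = √((42.163685 − 12.846)² + (-47.691544 − 26.233)²) = 79.525875

79.526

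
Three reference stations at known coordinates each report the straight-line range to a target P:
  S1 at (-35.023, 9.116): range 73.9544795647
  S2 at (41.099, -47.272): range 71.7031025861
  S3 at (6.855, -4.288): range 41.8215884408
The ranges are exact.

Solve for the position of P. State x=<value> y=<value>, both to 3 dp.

x=37.349 y=24.333

eq1: (x + 35.023)² + (y − 9.116)² = 73.9544795647²
eq2: (x − 41.099)² + (y + 47.272)² = 71.7031025861²
eq3: (x − 6.855)² + (y + 4.288)² = 41.8215884408²
eq1−eq3, eq1−eq2 (x²,y² cancel):
  83.756·x − 26.808·y = 2475.885772
  152.244·x − 112.776·y = 2941.987927
det = 83.756·-112.776 − -26.808·152.244 = -5364.309504
x = (2475.885772·-112.776 − -26.808·2941.987927) / -5364.309504 = 37.349016
y = (83.756·2941.987927 − 2475.885772·152.244) / -5364.309504 = 24.332976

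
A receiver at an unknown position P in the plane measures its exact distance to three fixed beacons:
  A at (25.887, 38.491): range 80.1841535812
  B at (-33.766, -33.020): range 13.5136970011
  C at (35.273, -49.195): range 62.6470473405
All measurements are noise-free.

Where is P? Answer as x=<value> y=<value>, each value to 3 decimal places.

eq1: (x − 25.887)² + (y − 38.491)² = 80.1841535812²
eq2: (x + 33.766)² + (y + 33.020)² = 13.5136970011²
eq3: (x − 35.273)² + (y + 49.195)² = 62.6470473405²
eq3−eq2, eq3−eq1 (x²,y² cancel):
  -138.078·x + 32.350·y = 2308.163136
  -18.772·x + 175.372·y = -4017.484649
det = -138.078·175.372 − 32.350·-18.772 = -23607.740816
x = (2308.163136·175.372 − 32.350·-4017.484649) / -23607.740816 = -22.651588
y = (-138.078·-4017.484649 − 2308.163136·-18.772) / -23607.740816 = -25.333008

x=-22.652 y=-25.333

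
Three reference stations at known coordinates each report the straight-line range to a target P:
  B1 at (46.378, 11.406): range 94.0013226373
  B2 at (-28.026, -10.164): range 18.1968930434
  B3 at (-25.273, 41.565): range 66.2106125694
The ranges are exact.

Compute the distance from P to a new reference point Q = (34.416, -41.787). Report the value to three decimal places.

78.007

eq1: (x − 46.378)² + (y − 11.406)² = 94.0013226373²
eq2: (x + 28.026)² + (y + 10.164)² = 18.1968930434²
eq3: (x + 25.273)² + (y − 41.565)² = 66.2106125694²
eq3−eq1, eq3−eq2 (x²,y² cancel):
  143.302·x − 60.318·y = -4537.761475
  -5.506·x − 103.458·y = 2575.108118
det = 143.302·-103.458 − -60.318·-5.506 = -15157.849224
x = (-4537.761475·-103.458 − -60.318·2575.108118) / -15157.849224 = -41.219113
y = (143.302·2575.108118 − -4537.761475·-5.506) / -15157.849224 = -22.696705
|P − Q| = √((-41.219113 − 34.416)² + (-22.696705 − -41.787)²) = 78.007113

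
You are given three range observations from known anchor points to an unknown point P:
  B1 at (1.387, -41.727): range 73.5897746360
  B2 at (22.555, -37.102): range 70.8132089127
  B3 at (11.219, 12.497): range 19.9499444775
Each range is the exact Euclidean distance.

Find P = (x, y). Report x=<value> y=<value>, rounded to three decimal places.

x=5.898 y=31.724

eq1: (x − 1.387)² + (y + 41.727)² = 73.5897746360²
eq2: (x − 22.555)² + (y + 37.102)² = 70.8132089127²
eq3: (x − 11.219)² + (y − 12.497)² = 19.9499444775²
eq3−eq2, eq3−eq1 (x²,y² cancel):
  22.672·x − 99.198·y = -3013.264813
  -19.664·x − 108.448·y = -3556.429318
det = 22.672·-108.448 − -99.198·-19.664 = -4409.362528
x = (-3013.264813·-108.448 − -99.198·-3556.429318) / -4409.362528 = 5.898388
y = (22.672·-3556.429318 − -3013.264813·-19.664) / -4409.362528 = 31.724360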